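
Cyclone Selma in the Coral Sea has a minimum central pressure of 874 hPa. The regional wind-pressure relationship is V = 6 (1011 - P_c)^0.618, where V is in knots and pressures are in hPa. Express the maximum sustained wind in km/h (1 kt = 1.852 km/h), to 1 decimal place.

ΔP = 1011 − 874 = 137 hPa.
V ≈ 6 × 137^0.618 = 6 × 20.917 ≈ 125.500 kt.
125.500 × 1.852 ≈ 232.43 km/h → 232.4 km/h.

232.4 km/h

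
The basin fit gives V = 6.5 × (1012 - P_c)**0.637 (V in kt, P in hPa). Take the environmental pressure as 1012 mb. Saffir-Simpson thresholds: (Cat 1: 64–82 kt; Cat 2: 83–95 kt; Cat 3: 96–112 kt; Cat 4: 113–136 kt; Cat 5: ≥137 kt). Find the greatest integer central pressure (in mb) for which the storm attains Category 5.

892 mb

Category 5 begins at V = 137 kt.
Required ΔP = (137/6.5)^(1/0.637) = 21.077^1.570 ≈ 119.73 mb.
P_c ≤ 1012 − 119.73 = 892.27, so the highest integer P_c is 892 mb.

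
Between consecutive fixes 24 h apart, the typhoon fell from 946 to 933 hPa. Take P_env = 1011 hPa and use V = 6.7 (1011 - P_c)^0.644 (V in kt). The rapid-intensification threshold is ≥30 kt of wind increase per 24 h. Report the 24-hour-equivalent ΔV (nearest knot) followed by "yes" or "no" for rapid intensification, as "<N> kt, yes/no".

12 kt, no

V₁: ΔP = 65, V ≈ 6.7 × 65^0.644 ≈ 98.54 kt.
V₂: ΔP = 78, V ≈ 6.7 × 78^0.644 ≈ 110.81 kt.
ΔV over 24 h = 12.27 kt → 24 h equivalent = 12.27 × 24/24 ≈ 12.27 kt.
12 kt < 30 kt ⇒ not rapid intensification.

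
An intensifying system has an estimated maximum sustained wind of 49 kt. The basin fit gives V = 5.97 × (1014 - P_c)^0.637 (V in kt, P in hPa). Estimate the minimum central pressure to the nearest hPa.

ΔP = (V / 5.97)^(1/0.637) = (49/5.97)^1.570.
49/5.97 = 8.208; 8.208^1.570 ≈ 27.24 hPa.
P_c = 1014 − 27.24 = 986.76 ≈ 987 hPa.

987 hPa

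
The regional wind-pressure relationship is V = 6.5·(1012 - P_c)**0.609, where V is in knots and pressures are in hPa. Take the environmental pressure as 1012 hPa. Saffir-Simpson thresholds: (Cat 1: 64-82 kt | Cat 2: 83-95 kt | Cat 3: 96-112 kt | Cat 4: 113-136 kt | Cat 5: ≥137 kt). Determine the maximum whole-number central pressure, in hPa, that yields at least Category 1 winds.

969 hPa

Category 1 begins at V = 64 kt.
Required ΔP = (64/6.5)^(1/0.609) = 9.846^1.642 ≈ 42.75 hPa.
P_c ≤ 1012 − 42.75 = 969.25, so the highest integer P_c is 969 hPa.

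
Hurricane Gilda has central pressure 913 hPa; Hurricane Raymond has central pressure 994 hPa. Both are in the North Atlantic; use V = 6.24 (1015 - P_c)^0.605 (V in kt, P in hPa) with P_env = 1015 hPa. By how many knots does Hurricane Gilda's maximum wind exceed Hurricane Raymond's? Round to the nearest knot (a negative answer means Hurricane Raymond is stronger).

Hurricane Gilda: ΔP = 102; V ≈ 6.24 × 102^0.605 ≈ 102.42 kt.
Hurricane Raymond: ΔP = 21; V ≈ 6.24 × 21^0.605 ≈ 39.37 kt.
Difference ≈ 102.42 − 39.37 = 63.05 → 63 kt.

63 kt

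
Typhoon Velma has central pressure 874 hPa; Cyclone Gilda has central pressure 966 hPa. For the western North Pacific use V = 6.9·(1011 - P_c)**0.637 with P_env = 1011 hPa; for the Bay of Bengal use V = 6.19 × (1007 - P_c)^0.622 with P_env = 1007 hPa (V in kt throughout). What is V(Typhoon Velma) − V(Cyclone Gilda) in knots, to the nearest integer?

Typhoon Velma: ΔP = 137; V ≈ 6.9 × 137^0.637 ≈ 158.47 kt.
Cyclone Gilda: ΔP = 41; V ≈ 6.19 × 41^0.622 ≈ 62.35 kt.
Difference ≈ 158.47 − 62.35 = 96.12 → 96 kt.

96 kt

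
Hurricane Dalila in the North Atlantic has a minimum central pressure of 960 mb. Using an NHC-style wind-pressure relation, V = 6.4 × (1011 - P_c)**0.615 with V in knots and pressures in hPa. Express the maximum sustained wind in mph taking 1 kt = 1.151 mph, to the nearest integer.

83 mph

ΔP = 1011 − 960 = 51 mb.
V ≈ 6.4 × 51^0.615 = 6.4 × 11.224 ≈ 71.835 kt.
71.835 × 1.151 ≈ 82.68 mph → 83 mph.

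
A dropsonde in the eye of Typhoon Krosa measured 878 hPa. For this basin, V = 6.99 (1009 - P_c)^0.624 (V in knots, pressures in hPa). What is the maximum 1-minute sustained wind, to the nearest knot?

146 kt

ΔP = 1009 − 878 = 131 hPa.
131^0.624 ≈ 20.950.
V ≈ 6.99 × 20.950 ≈ 146.4 kt.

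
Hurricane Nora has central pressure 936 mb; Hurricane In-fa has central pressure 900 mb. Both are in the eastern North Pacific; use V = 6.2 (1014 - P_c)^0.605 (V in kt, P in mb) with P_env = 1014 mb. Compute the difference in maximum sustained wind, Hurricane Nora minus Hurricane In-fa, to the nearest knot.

-22 kt

Hurricane Nora: ΔP = 78; V ≈ 6.2 × 78^0.605 ≈ 86.52 kt.
Hurricane In-fa: ΔP = 114; V ≈ 6.2 × 114^0.605 ≈ 108.85 kt.
Difference ≈ 86.52 − 108.85 = -22.33 → -22 kt.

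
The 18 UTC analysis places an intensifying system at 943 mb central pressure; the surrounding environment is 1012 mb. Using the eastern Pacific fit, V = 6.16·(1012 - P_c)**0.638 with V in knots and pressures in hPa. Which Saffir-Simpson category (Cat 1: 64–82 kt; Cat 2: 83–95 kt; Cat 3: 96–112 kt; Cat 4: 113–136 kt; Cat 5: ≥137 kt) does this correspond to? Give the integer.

ΔP = 1012 − 943 = 69 mb.
V ≈ 6.16 × 69^0.638 = 6.16 × 14.90 ≈ 92 kt.
92 kt falls in the Category 2 band.

2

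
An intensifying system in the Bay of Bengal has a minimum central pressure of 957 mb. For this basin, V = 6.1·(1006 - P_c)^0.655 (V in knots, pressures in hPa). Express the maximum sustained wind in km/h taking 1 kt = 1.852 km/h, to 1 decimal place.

144.6 km/h

ΔP = 1006 − 957 = 49 mb.
V ≈ 6.1 × 49^0.655 = 6.1 × 12.796 ≈ 78.056 kt.
78.056 × 1.852 ≈ 144.56 km/h → 144.6 km/h.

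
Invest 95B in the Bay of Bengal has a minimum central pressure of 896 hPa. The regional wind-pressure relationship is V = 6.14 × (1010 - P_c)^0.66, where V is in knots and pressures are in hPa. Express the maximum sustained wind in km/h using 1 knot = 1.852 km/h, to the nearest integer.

259 km/h

ΔP = 1010 − 896 = 114 hPa.
V ≈ 6.14 × 114^0.66 = 6.14 × 22.780 ≈ 139.870 kt.
139.870 × 1.852 ≈ 259.04 km/h → 259 km/h.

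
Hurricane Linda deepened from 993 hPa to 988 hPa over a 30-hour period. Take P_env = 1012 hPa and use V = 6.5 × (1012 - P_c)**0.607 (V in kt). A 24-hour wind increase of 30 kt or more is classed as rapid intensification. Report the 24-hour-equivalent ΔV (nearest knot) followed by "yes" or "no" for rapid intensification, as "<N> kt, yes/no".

V₁: ΔP = 19, V ≈ 6.5 × 19^0.607 ≈ 38.83 kt.
V₂: ΔP = 24, V ≈ 6.5 × 24^0.607 ≈ 44.74 kt.
ΔV over 30 h = 5.91 kt → 24 h equivalent = 5.91 × 24/30 ≈ 4.73 kt.
5 kt < 30 kt ⇒ not rapid intensification.

5 kt, no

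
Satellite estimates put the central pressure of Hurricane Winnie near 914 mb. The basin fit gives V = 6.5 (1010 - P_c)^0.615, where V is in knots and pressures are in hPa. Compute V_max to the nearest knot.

ΔP = 1010 − 914 = 96 mb.
96^0.615 ≈ 16.561.
V ≈ 6.5 × 16.561 ≈ 107.6 kt.

108 kt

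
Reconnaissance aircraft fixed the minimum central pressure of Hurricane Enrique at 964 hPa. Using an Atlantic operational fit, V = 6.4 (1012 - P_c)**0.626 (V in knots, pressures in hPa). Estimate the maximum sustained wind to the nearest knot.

72 kt

ΔP = 1012 − 964 = 48 hPa.
48^0.626 ≈ 11.284.
V ≈ 6.4 × 11.284 ≈ 72.2 kt.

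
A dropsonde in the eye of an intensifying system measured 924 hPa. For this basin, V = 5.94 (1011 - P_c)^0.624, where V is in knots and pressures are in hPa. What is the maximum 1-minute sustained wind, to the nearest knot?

ΔP = 1011 − 924 = 87 hPa.
87^0.624 ≈ 16.228.
V ≈ 5.94 × 16.228 ≈ 96.4 kt.

96 kt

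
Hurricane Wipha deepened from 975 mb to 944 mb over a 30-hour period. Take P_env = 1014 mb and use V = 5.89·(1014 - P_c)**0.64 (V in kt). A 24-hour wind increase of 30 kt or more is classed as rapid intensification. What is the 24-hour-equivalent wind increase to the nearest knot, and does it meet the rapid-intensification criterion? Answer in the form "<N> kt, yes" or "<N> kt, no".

V₁: ΔP = 39, V ≈ 5.89 × 39^0.64 ≈ 61.43 kt.
V₂: ΔP = 70, V ≈ 5.89 × 70^0.64 ≈ 89.33 kt.
ΔV over 30 h = 27.90 kt → 24 h equivalent = 27.90 × 24/30 ≈ 22.32 kt.
22 kt < 30 kt ⇒ not rapid intensification.

22 kt, no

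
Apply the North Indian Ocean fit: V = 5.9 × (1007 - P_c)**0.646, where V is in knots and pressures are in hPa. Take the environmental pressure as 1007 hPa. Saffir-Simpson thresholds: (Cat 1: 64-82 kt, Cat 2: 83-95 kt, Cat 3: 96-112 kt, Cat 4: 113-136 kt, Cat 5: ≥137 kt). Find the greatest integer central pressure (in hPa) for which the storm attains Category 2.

Category 2 begins at V = 83 kt.
Required ΔP = (83/5.9)^(1/0.646) = 14.068^1.548 ≈ 59.90 hPa.
P_c ≤ 1007 − 59.90 = 947.10, so the highest integer P_c is 947 hPa.

947 hPa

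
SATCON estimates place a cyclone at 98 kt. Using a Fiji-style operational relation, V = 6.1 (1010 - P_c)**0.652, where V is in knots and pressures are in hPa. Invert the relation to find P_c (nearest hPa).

ΔP = (V / 6.1)^(1/0.652) = (98/6.1)^1.534.
98/6.1 = 16.066; 16.066^1.534 ≈ 70.72 hPa.
P_c = 1010 − 70.72 = 939.28 ≈ 939 hPa.

939 hPa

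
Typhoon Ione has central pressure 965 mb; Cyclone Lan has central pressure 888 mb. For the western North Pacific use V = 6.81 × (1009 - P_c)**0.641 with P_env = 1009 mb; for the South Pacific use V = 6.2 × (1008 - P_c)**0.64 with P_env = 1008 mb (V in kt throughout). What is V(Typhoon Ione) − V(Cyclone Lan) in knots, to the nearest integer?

-56 kt

Typhoon Ione: ΔP = 44; V ≈ 6.81 × 44^0.641 ≈ 77.02 kt.
Cyclone Lan: ΔP = 120; V ≈ 6.2 × 120^0.64 ≈ 132.76 kt.
Difference ≈ 77.02 − 132.76 = -55.74 → -56 kt.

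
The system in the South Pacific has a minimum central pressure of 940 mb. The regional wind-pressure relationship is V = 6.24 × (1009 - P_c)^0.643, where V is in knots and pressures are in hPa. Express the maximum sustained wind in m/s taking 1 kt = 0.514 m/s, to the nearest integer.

ΔP = 1009 − 940 = 69 mb.
V ≈ 6.24 × 69^0.643 = 6.24 × 15.219 ≈ 94.965 kt.
94.965 × 0.514 ≈ 48.81 m/s → 49 m/s.

49 m/s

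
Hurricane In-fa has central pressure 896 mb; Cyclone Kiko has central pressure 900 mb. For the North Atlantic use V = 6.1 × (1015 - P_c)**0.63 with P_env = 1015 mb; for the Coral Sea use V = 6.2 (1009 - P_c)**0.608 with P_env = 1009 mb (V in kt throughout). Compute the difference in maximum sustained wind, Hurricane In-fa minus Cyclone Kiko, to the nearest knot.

Hurricane In-fa: ΔP = 119; V ≈ 6.1 × 119^0.63 ≈ 123.86 kt.
Cyclone Kiko: ΔP = 109; V ≈ 6.2 × 109^0.608 ≈ 107.44 kt.
Difference ≈ 123.86 − 107.44 = 16.42 → 16 kt.

16 kt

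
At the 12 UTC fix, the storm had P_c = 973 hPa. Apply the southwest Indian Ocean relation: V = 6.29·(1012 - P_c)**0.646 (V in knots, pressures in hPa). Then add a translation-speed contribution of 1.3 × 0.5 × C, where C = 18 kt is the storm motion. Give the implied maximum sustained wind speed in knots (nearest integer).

ΔP = 1012 − 973 = 39 hPa.
39^0.646 ≈ 10.662.
V ≈ 6.29 × 10.662 ≈ 67.1 kt.
Translation term: 1.3 × 0.5 × 18 = 11.7 kt.
Corrected V ≈ 78.8 kt → 79 kt.

79 kt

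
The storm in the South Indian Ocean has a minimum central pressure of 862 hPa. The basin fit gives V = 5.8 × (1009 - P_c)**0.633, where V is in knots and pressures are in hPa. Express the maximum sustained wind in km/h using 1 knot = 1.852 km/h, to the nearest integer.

253 km/h

ΔP = 1009 − 862 = 147 hPa.
V ≈ 5.8 × 147^0.633 = 5.8 × 23.546 ≈ 136.565 kt.
136.565 × 1.852 ≈ 252.92 km/h → 253 km/h.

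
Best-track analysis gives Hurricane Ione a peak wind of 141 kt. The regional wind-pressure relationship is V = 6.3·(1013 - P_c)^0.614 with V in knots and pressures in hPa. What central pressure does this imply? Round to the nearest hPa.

855 hPa

ΔP = (V / 6.3)^(1/0.614) = (141/6.3)^1.629.
141/6.3 = 22.381; 22.381^1.629 ≈ 157.94 hPa.
P_c = 1013 − 157.94 = 855.06 ≈ 855 hPa.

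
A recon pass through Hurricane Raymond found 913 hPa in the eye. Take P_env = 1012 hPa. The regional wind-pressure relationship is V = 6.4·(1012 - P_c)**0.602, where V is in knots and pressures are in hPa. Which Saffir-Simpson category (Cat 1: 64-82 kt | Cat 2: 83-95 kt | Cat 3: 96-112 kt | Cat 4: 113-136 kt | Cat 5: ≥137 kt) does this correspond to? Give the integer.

ΔP = 1012 − 913 = 99 hPa.
V ≈ 6.4 × 99^0.602 = 6.4 × 15.90 ≈ 102 kt.
102 kt falls in the Category 3 band.

3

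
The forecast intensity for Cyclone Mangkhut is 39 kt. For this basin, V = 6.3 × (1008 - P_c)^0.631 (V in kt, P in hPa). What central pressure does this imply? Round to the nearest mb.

990 mb

ΔP = (V / 6.3)^(1/0.631) = (39/6.3)^1.585.
39/6.3 = 6.190; 6.190^1.585 ≈ 17.98 mb.
P_c = 1008 − 17.98 = 990.02 ≈ 990 mb.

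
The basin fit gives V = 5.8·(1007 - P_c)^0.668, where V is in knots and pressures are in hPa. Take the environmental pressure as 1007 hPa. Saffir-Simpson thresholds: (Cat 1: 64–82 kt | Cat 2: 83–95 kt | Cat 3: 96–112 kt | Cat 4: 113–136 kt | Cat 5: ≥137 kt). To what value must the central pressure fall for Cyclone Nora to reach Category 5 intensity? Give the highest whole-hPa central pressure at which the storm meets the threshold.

893 hPa

Category 5 begins at V = 137 kt.
Required ΔP = (137/5.8)^(1/0.668) = 23.621^1.497 ≈ 113.72 hPa.
P_c ≤ 1007 − 113.72 = 893.28, so the highest integer P_c is 893 hPa.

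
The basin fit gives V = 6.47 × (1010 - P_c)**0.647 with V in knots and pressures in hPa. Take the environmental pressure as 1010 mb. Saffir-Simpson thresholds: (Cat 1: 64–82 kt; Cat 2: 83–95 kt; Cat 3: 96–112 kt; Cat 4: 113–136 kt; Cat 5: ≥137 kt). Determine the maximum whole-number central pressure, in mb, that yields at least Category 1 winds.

975 mb

Category 1 begins at V = 64 kt.
Required ΔP = (64/6.47)^(1/0.647) = 9.892^1.546 ≈ 34.54 mb.
P_c ≤ 1010 − 34.54 = 975.46, so the highest integer P_c is 975 mb.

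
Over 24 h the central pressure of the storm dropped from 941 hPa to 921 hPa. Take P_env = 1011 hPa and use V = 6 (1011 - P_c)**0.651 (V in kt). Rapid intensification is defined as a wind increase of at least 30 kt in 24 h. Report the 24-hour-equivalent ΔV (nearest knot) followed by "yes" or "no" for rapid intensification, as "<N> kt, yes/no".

17 kt, no

V₁: ΔP = 70, V ≈ 6 × 70^0.651 ≈ 95.35 kt.
V₂: ΔP = 90, V ≈ 6 × 90^0.651 ≈ 112.30 kt.
ΔV over 24 h = 16.95 kt → 24 h equivalent = 16.95 × 24/24 ≈ 16.95 kt.
17 kt < 30 kt ⇒ not rapid intensification.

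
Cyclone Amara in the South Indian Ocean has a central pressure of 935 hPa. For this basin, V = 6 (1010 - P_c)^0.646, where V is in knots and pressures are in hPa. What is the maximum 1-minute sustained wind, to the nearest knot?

98 kt

ΔP = 1010 − 935 = 75 hPa.
75^0.646 ≈ 16.266.
V ≈ 6 × 16.266 ≈ 97.6 kt.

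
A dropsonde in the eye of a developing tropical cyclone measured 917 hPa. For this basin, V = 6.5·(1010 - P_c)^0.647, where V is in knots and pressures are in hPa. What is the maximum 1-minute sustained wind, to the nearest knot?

ΔP = 1010 − 917 = 93 hPa.
93^0.647 ≈ 18.776.
V ≈ 6.5 × 18.776 ≈ 122.0 kt.

122 kt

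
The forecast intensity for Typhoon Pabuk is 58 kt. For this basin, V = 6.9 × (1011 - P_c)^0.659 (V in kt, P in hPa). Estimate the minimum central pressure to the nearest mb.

ΔP = (V / 6.9)^(1/0.659) = (58/6.9)^1.517.
58/6.9 = 8.406; 8.406^1.517 ≈ 25.29 mb.
P_c = 1011 − 25.29 = 985.71 ≈ 986 mb.

986 mb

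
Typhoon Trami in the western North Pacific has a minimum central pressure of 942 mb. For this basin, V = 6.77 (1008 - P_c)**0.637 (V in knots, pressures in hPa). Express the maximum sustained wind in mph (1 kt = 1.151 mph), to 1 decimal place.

112.4 mph

ΔP = 1008 − 942 = 66 mb.
V ≈ 6.77 × 66^0.637 = 6.77 × 14.423 ≈ 97.642 kt.
97.642 × 1.151 ≈ 112.39 mph → 112.4 mph.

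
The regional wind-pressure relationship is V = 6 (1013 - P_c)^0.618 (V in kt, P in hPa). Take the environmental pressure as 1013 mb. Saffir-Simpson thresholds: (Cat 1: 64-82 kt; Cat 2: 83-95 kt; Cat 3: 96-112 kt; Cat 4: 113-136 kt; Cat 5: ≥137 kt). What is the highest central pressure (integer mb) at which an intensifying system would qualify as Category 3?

Category 3 begins at V = 96 kt.
Required ΔP = (96/6)^(1/0.618) = 16.000^1.618 ≈ 88.80 mb.
P_c ≤ 1013 − 88.80 = 924.20, so the highest integer P_c is 924 mb.

924 mb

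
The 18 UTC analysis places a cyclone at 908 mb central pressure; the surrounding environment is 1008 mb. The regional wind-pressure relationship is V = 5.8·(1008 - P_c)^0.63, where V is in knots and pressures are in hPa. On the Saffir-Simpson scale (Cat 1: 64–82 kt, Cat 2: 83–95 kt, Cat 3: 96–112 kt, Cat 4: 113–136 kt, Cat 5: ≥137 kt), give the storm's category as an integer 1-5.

3

ΔP = 1008 − 908 = 100 mb.
V ≈ 5.8 × 100^0.63 = 5.8 × 18.20 ≈ 106 kt.
106 kt falls in the Category 3 band.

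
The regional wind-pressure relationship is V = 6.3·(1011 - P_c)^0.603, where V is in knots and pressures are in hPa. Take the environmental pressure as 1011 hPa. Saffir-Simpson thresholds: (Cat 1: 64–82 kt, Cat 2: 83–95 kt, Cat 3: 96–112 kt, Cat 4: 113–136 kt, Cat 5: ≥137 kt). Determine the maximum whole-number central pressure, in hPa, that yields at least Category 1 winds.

964 hPa

Category 1 begins at V = 64 kt.
Required ΔP = (64/6.3)^(1/0.603) = 10.159^1.658 ≈ 46.74 hPa.
P_c ≤ 1011 − 46.74 = 964.26, so the highest integer P_c is 964 hPa.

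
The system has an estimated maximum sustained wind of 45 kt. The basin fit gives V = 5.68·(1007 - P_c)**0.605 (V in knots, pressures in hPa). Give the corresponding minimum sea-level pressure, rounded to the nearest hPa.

976 hPa

ΔP = (V / 5.68)^(1/0.605) = (45/5.68)^1.653.
45/5.68 = 7.923; 7.923^1.653 ≈ 30.60 hPa.
P_c = 1007 − 30.60 = 976.40 ≈ 976 hPa.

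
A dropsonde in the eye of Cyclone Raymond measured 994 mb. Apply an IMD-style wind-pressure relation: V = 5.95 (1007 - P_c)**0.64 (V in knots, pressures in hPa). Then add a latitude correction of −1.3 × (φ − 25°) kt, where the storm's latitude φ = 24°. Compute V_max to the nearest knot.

ΔP = 1007 − 994 = 13 mb.
13^0.64 ≈ 5.163.
V ≈ 5.95 × 5.163 ≈ 30.7 kt.
Latitude correction: −1.3 × (24 − 25) = 1.3 kt.
Corrected V ≈ 32 kt → 32 kt.

32 kt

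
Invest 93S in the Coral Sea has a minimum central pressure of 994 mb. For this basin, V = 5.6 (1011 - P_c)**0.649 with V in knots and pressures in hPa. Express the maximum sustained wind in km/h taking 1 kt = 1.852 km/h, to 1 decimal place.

ΔP = 1011 − 994 = 17 mb.
V ≈ 5.6 × 17^0.649 = 5.6 × 6.289 ≈ 35.217 kt.
35.217 × 1.852 ≈ 65.22 km/h → 65.2 km/h.

65.2 km/h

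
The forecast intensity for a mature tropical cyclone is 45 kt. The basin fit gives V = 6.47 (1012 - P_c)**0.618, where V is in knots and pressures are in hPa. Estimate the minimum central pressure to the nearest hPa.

ΔP = (V / 6.47)^(1/0.618) = (45/6.47)^1.618.
45/6.47 = 6.955; 6.955^1.618 ≈ 23.07 hPa.
P_c = 1012 − 23.07 = 988.93 ≈ 989 hPa.

989 hPa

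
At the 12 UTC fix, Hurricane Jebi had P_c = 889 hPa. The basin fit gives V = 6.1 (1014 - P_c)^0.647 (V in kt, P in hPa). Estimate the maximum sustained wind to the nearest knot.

ΔP = 1014 − 889 = 125 hPa.
125^0.647 ≈ 22.735.
V ≈ 6.1 × 22.735 ≈ 138.7 kt.

139 kt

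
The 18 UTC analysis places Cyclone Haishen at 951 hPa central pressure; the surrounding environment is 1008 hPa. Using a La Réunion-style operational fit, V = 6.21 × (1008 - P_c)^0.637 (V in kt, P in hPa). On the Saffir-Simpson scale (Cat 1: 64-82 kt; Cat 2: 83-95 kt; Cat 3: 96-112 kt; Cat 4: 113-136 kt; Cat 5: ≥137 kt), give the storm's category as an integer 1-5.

1

ΔP = 1008 − 951 = 57 hPa.
V ≈ 6.21 × 57^0.637 = 6.21 × 13.14 ≈ 82 kt.
82 kt falls in the Category 1 band.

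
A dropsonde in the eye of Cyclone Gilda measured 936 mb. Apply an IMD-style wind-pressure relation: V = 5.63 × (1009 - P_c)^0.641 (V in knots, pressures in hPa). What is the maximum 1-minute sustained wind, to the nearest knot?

ΔP = 1009 − 936 = 73 mb.
73^0.641 ≈ 15.646.
V ≈ 5.63 × 15.646 ≈ 88.1 kt.

88 kt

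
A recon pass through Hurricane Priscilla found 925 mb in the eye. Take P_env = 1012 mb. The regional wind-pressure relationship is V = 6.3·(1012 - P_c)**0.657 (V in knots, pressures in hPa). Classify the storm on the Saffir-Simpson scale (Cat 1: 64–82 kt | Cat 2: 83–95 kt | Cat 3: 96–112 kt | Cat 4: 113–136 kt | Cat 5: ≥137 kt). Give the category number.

ΔP = 1012 − 925 = 87 mb.
V ≈ 6.3 × 87^0.657 = 6.3 × 18.80 ≈ 118 kt.
118 kt falls in the Category 4 band.

4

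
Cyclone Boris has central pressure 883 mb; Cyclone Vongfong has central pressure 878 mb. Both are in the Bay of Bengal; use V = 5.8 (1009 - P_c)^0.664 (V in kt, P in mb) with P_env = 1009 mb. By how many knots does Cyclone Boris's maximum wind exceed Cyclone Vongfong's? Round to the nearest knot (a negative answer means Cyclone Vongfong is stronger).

Cyclone Boris: ΔP = 126; V ≈ 5.8 × 126^0.664 ≈ 143.90 kt.
Cyclone Vongfong: ΔP = 131; V ≈ 5.8 × 131^0.664 ≈ 147.67 kt.
Difference ≈ 143.90 − 147.67 = -3.77 → -4 kt.

-4 kt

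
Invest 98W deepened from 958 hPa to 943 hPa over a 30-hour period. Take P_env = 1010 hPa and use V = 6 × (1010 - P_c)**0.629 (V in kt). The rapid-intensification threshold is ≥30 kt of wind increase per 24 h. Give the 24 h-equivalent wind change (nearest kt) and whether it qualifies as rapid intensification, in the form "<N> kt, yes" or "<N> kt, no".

V₁: ΔP = 52, V ≈ 6 × 52^0.629 ≈ 72.03 kt.
V₂: ΔP = 67, V ≈ 6 × 67^0.629 ≈ 84.48 kt.
ΔV over 30 h = 12.45 kt → 24 h equivalent = 12.45 × 24/30 ≈ 9.96 kt.
10 kt < 30 kt ⇒ not rapid intensification.

10 kt, no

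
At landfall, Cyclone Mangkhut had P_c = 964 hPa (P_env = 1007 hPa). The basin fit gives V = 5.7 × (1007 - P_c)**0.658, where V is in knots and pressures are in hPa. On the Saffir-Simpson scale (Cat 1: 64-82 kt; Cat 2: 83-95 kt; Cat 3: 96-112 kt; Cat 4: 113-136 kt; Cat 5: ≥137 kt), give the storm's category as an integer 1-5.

ΔP = 1007 − 964 = 43 hPa.
V ≈ 5.7 × 43^0.658 = 5.7 × 11.88 ≈ 68 kt.
68 kt falls in the Category 1 band.

1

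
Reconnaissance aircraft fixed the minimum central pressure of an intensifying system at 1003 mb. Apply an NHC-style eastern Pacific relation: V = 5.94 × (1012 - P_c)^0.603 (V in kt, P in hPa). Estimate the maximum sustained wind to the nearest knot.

22 kt

ΔP = 1012 − 1003 = 9 mb.
9^0.603 ≈ 3.762.
V ≈ 5.94 × 3.762 ≈ 22.3 kt.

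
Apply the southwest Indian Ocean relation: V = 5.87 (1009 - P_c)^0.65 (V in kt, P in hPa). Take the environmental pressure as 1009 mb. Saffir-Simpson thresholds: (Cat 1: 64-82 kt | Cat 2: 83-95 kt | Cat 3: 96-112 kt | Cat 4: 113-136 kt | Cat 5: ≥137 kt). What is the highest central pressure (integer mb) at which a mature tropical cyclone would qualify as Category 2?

950 mb

Category 2 begins at V = 83 kt.
Required ΔP = (83/5.87)^(1/0.65) = 14.140^1.538 ≈ 58.87 mb.
P_c ≤ 1009 − 58.87 = 950.13, so the highest integer P_c is 950 mb.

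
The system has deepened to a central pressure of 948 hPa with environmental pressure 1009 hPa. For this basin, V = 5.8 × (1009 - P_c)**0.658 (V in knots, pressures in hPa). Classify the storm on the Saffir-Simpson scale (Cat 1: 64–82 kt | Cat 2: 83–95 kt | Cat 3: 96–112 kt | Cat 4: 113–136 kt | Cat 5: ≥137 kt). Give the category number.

2

ΔP = 1009 − 948 = 61 hPa.
V ≈ 5.8 × 61^0.658 = 5.8 × 14.95 ≈ 87 kt.
87 kt falls in the Category 2 band.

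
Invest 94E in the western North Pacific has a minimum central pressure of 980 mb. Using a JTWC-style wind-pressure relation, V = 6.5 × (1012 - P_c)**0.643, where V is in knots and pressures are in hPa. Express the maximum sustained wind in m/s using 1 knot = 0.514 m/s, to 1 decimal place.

ΔP = 1012 − 980 = 32 mb.
V ≈ 6.5 × 32^0.643 = 6.5 × 9.286 ≈ 60.357 kt.
60.357 × 0.514 ≈ 31.02 m/s → 31.0 m/s.

31.0 m/s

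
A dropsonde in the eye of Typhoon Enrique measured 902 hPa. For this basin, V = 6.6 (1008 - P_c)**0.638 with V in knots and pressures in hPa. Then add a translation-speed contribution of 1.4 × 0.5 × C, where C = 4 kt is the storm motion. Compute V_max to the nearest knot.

ΔP = 1008 − 902 = 106 hPa.
106^0.638 ≈ 19.595.
V ≈ 6.6 × 19.595 ≈ 129.3 kt.
Translation term: 1.4 × 0.5 × 4 = 2.8 kt.
Corrected V ≈ 132.1 kt → 132 kt.

132 kt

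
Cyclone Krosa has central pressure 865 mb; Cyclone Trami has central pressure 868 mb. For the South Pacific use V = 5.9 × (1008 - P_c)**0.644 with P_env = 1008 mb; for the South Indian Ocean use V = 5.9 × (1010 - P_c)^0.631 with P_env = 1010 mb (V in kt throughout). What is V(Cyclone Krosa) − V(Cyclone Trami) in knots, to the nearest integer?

10 kt

Cyclone Krosa: ΔP = 143; V ≈ 5.9 × 143^0.644 ≈ 144.17 kt.
Cyclone Trami: ΔP = 142; V ≈ 5.9 × 142^0.631 ≈ 134.57 kt.
Difference ≈ 144.17 − 134.57 = 9.60 → 10 kt.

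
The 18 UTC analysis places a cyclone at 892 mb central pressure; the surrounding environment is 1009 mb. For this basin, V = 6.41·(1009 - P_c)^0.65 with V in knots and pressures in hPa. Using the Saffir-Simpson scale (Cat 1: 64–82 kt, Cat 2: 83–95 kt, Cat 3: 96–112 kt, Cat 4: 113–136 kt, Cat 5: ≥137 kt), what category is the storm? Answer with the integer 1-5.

5

ΔP = 1009 − 892 = 117 mb.
V ≈ 6.41 × 117^0.65 = 6.41 × 22.10 ≈ 142 kt.
142 kt falls in the Category 5 band.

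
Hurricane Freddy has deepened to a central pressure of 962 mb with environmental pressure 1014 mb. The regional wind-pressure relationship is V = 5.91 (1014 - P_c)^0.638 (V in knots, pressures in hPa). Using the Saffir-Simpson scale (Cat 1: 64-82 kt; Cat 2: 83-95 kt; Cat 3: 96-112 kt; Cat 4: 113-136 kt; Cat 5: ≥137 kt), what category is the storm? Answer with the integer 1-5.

1

ΔP = 1014 − 962 = 52 mb.
V ≈ 5.91 × 52^0.638 = 5.91 × 12.44 ≈ 74 kt.
74 kt falls in the Category 1 band.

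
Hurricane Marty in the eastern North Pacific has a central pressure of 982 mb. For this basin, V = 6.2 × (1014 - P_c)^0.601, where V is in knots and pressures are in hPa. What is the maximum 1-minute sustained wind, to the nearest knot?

50 kt

ΔP = 1014 − 982 = 32 mb.
32^0.601 ≈ 8.028.
V ≈ 6.2 × 8.028 ≈ 49.8 kt.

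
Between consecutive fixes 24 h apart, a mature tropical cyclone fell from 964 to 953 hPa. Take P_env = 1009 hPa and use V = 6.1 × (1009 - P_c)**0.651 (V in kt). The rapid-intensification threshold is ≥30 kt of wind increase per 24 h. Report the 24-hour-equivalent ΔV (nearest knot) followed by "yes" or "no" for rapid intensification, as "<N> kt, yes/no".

11 kt, no

V₁: ΔP = 45, V ≈ 6.1 × 45^0.651 ≈ 72.71 kt.
V₂: ΔP = 56, V ≈ 6.1 × 56^0.651 ≈ 83.83 kt.
ΔV over 24 h = 11.12 kt → 24 h equivalent = 11.12 × 24/24 ≈ 11.12 kt.
11 kt < 30 kt ⇒ not rapid intensification.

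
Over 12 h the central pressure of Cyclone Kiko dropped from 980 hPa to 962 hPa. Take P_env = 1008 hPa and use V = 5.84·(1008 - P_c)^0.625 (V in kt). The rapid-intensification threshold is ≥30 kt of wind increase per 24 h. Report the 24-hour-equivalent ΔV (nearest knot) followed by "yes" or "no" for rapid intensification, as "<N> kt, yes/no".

34 kt, yes

V₁: ΔP = 28, V ≈ 5.84 × 28^0.625 ≈ 46.87 kt.
V₂: ΔP = 46, V ≈ 5.84 × 46^0.625 ≈ 63.92 kt.
ΔV over 12 h = 17.05 kt → 24 h equivalent = 17.05 × 24/12 ≈ 34.10 kt.
34 kt ≥ 30 kt ⇒ rapid intensification.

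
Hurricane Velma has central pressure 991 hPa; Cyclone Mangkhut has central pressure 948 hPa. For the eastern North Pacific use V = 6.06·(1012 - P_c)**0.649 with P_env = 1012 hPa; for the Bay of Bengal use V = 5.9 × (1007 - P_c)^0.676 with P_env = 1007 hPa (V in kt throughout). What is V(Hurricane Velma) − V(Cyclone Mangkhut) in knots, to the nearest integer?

Hurricane Velma: ΔP = 21; V ≈ 6.06 × 21^0.649 ≈ 43.71 kt.
Cyclone Mangkhut: ΔP = 59; V ≈ 5.9 × 59^0.676 ≈ 92.89 kt.
Difference ≈ 43.71 − 92.89 = -49.18 → -49 kt.

-49 kt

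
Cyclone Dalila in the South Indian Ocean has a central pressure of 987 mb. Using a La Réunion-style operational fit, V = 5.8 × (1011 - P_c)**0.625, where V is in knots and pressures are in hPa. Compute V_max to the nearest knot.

ΔP = 1011 − 987 = 24 mb.
24^0.625 ≈ 7.288.
V ≈ 5.8 × 7.288 ≈ 42.3 kt.

42 kt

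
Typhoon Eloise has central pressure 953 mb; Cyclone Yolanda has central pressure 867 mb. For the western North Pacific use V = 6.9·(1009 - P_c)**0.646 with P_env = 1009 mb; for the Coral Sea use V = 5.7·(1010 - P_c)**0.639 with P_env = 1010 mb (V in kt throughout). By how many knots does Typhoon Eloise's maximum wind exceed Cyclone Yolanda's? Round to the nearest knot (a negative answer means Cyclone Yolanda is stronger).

-43 kt

Typhoon Eloise: ΔP = 56; V ≈ 6.9 × 56^0.646 ≈ 92.93 kt.
Cyclone Yolanda: ΔP = 143; V ≈ 5.7 × 143^0.639 ≈ 135.87 kt.
Difference ≈ 92.93 − 135.87 = -42.94 → -43 kt.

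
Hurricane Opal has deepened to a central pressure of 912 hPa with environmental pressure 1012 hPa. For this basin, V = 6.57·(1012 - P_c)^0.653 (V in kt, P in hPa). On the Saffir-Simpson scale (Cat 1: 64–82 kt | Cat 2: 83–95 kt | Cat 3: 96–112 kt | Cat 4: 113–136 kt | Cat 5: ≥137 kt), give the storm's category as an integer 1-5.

ΔP = 1012 − 912 = 100 hPa.
V ≈ 6.57 × 100^0.653 = 6.57 × 20.23 ≈ 133 kt.
133 kt falls in the Category 4 band.

4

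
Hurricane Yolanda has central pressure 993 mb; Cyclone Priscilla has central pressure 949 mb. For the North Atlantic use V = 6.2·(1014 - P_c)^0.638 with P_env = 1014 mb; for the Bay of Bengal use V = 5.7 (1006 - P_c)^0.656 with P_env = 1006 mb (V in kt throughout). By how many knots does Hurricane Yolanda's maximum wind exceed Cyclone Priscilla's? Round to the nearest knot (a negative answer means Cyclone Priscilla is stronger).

-38 kt

Hurricane Yolanda: ΔP = 21; V ≈ 6.2 × 21^0.638 ≈ 43.25 kt.
Cyclone Priscilla: ΔP = 57; V ≈ 5.7 × 57^0.656 ≈ 80.86 kt.
Difference ≈ 43.25 − 80.86 = -37.61 → -38 kt.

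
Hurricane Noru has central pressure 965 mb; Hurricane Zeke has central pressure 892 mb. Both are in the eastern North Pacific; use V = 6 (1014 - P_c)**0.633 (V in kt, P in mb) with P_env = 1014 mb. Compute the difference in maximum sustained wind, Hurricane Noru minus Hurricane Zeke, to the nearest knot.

Hurricane Noru: ΔP = 49; V ≈ 6 × 49^0.633 ≈ 70.48 kt.
Hurricane Zeke: ΔP = 122; V ≈ 6 × 122^0.633 ≈ 125.55 kt.
Difference ≈ 70.48 − 125.55 = -55.07 → -55 kt.

-55 kt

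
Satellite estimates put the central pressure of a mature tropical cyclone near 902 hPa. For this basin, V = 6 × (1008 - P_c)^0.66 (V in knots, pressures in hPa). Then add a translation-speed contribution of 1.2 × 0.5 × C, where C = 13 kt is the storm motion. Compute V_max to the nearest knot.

ΔP = 1008 − 902 = 106 hPa.
106^0.66 ≈ 21.712.
V ≈ 6 × 21.712 ≈ 130.3 kt.
Translation term: 1.2 × 0.5 × 13 = 7.8 kt.
Corrected V ≈ 138.1 kt → 138 kt.

138 kt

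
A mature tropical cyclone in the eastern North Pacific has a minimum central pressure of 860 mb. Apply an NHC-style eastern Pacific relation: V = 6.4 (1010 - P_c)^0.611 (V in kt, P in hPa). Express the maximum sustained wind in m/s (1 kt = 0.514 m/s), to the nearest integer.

70 m/s

ΔP = 1010 − 860 = 150 mb.
V ≈ 6.4 × 150^0.611 = 6.4 × 21.360 ≈ 136.701 kt.
136.701 × 0.514 ≈ 70.26 m/s → 70 m/s.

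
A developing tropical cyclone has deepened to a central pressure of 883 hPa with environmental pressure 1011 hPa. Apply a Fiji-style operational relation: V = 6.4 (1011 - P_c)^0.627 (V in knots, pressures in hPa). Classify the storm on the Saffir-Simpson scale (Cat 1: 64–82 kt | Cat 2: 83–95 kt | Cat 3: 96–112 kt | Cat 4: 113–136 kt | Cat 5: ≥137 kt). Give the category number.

ΔP = 1011 − 883 = 128 hPa.
V ≈ 6.4 × 128^0.627 = 6.4 × 20.95 ≈ 134 kt.
134 kt falls in the Category 4 band.

4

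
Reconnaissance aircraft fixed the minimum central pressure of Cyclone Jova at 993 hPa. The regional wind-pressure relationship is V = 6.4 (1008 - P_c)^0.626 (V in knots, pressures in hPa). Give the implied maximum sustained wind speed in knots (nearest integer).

ΔP = 1008 − 993 = 15 hPa.
15^0.626 ≈ 5.448.
V ≈ 6.4 × 5.448 ≈ 34.9 kt.

35 kt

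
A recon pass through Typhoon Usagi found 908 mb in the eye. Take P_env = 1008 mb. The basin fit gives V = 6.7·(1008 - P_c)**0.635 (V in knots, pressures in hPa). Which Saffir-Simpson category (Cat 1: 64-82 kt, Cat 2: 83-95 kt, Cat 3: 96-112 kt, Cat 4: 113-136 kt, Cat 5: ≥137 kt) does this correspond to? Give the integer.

4

ΔP = 1008 − 908 = 100 mb.
V ≈ 6.7 × 100^0.635 = 6.7 × 18.62 ≈ 125 kt.
125 kt falls in the Category 4 band.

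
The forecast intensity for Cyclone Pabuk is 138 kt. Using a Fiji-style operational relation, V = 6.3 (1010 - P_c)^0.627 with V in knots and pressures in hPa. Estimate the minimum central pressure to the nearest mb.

873 mb

ΔP = (V / 6.3)^(1/0.627) = (138/6.3)^1.595.
138/6.3 = 21.905; 21.905^1.595 ≈ 137.41 mb.
P_c = 1010 − 137.41 = 872.59 ≈ 873 mb.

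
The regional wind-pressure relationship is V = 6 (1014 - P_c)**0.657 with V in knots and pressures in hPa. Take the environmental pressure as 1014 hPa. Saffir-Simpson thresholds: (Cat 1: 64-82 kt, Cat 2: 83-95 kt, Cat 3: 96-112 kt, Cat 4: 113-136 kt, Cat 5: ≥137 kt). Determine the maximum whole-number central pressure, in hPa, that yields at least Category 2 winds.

Category 2 begins at V = 83 kt.
Required ΔP = (83/6)^(1/0.657) = 13.833^1.522 ≈ 54.52 hPa.
P_c ≤ 1014 − 54.52 = 959.48, so the highest integer P_c is 959 hPa.

959 hPa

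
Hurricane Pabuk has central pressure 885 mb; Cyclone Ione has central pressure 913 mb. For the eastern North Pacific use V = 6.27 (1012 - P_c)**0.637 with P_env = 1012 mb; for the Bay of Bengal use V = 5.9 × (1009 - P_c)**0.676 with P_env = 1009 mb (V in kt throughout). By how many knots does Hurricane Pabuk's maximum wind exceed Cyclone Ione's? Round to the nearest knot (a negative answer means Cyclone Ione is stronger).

Hurricane Pabuk: ΔP = 127; V ≈ 6.27 × 127^0.637 ≈ 137.21 kt.
Cyclone Ione: ΔP = 96; V ≈ 5.9 × 96^0.676 ≈ 129.08 kt.
Difference ≈ 137.21 − 129.08 = 8.13 → 8 kt.

8 kt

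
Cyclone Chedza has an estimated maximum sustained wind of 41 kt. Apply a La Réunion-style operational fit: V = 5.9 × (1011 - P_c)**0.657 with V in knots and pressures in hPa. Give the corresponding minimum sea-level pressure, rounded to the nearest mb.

992 mb

ΔP = (V / 5.9)^(1/0.657) = (41/5.9)^1.522.
41/5.9 = 6.949; 6.949^1.522 ≈ 19.12 mb.
P_c = 1011 − 19.12 = 991.88 ≈ 992 mb.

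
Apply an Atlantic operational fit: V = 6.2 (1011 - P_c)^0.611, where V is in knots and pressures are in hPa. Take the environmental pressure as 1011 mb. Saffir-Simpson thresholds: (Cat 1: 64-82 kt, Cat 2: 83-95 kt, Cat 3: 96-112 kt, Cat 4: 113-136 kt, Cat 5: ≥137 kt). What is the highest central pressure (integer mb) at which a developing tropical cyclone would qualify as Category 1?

965 mb

Category 1 begins at V = 64 kt.
Required ΔP = (64/6.2)^(1/0.611) = 10.323^1.637 ≈ 45.63 mb.
P_c ≤ 1011 − 45.63 = 965.37, so the highest integer P_c is 965 mb.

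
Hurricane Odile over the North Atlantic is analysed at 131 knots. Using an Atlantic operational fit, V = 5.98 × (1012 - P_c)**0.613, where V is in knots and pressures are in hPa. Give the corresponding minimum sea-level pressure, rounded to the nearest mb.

ΔP = (V / 5.98)^(1/0.613) = (131/5.98)^1.631.
131/5.98 = 21.906; 21.906^1.631 ≈ 153.78 mb.
P_c = 1012 − 153.78 = 858.22 ≈ 858 mb.

858 mb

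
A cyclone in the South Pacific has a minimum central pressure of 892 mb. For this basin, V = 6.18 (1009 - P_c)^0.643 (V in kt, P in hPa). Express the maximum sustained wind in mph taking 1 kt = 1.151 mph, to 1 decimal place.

ΔP = 1009 − 892 = 117 mb.
V ≈ 6.18 × 117^0.643 = 6.18 × 21.372 ≈ 132.078 kt.
132.078 × 1.151 ≈ 152.02 mph → 152.0 mph.

152.0 mph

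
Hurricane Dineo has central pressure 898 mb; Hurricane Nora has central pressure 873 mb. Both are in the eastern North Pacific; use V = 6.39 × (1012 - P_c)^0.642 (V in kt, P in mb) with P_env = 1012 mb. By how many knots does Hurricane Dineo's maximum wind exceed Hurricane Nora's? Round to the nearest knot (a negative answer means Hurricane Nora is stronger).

-18 kt

Hurricane Dineo: ΔP = 114; V ≈ 6.39 × 114^0.642 ≈ 133.67 kt.
Hurricane Nora: ΔP = 139; V ≈ 6.39 × 139^0.642 ≈ 151.82 kt.
Difference ≈ 133.67 − 151.82 = -18.15 → -18 kt.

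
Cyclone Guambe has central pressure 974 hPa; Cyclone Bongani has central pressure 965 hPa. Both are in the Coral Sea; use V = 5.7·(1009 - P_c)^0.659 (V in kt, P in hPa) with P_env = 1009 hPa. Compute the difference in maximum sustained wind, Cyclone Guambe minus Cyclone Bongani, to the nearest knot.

-10 kt

Cyclone Guambe: ΔP = 35; V ≈ 5.7 × 35^0.659 ≈ 59.35 kt.
Cyclone Bongani: ΔP = 44; V ≈ 5.7 × 44^0.659 ≈ 69.01 kt.
Difference ≈ 59.35 − 69.01 = -9.66 → -10 kt.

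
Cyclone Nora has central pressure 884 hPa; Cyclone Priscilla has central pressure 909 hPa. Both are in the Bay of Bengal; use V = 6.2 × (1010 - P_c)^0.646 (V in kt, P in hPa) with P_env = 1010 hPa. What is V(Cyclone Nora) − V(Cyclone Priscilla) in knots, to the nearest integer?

Cyclone Nora: ΔP = 126; V ≈ 6.2 × 126^0.646 ≈ 141.00 kt.
Cyclone Priscilla: ΔP = 101; V ≈ 6.2 × 101^0.646 ≈ 122.23 kt.
Difference ≈ 141.00 − 122.23 = 18.77 → 19 kt.

19 kt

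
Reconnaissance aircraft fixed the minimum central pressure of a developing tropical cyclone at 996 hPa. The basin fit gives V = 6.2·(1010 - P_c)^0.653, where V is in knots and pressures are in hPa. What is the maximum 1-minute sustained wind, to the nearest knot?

35 kt

ΔP = 1010 − 996 = 14 hPa.
14^0.653 ≈ 5.603.
V ≈ 6.2 × 5.603 ≈ 34.7 kt.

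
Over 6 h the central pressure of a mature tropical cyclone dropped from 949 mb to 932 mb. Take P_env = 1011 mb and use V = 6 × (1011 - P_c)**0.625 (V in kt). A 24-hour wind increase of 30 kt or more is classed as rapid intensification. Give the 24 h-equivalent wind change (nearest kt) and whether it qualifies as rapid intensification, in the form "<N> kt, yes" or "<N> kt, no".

52 kt, yes

V₁: ΔP = 62, V ≈ 6 × 62^0.625 ≈ 79.14 kt.
V₂: ΔP = 79, V ≈ 6 × 79^0.625 ≈ 92.08 kt.
ΔV over 6 h = 12.94 kt → 24 h equivalent = 12.94 × 24/6 ≈ 51.76 kt.
52 kt ≥ 30 kt ⇒ rapid intensification.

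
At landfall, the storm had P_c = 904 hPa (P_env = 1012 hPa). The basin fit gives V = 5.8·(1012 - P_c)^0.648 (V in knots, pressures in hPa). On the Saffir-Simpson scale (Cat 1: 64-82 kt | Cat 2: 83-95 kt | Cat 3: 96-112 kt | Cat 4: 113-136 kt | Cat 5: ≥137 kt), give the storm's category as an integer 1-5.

ΔP = 1012 − 904 = 108 hPa.
V ≈ 5.8 × 108^0.648 = 5.8 × 20.78 ≈ 121 kt.
121 kt falls in the Category 4 band.

4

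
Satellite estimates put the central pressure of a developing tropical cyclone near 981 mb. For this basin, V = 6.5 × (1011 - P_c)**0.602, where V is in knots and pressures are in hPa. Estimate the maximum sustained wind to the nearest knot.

ΔP = 1011 − 981 = 30 mb.
30^0.602 ≈ 7.749.
V ≈ 6.5 × 7.749 ≈ 50.4 kt.

50 kt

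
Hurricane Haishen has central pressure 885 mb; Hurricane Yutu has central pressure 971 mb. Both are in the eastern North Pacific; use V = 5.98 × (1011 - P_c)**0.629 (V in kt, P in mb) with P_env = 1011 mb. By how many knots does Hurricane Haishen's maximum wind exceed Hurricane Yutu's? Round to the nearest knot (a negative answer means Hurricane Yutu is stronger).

64 kt

Hurricane Haishen: ΔP = 126; V ≈ 5.98 × 126^0.629 ≈ 125.27 kt.
Hurricane Yutu: ΔP = 40; V ≈ 5.98 × 40^0.629 ≈ 60.87 kt.
Difference ≈ 125.27 − 60.87 = 64.40 → 64 kt.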